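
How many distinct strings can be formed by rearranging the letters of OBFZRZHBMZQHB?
13! / (1! × 3! × 1! × 1! × 1! × 3! × 2! × 1!) = 86486400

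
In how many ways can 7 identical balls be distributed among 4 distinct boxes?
C(7+4-1, 4-1) = C(10, 3) = 120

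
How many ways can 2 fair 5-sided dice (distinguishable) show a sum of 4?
Coefficient of x^4 in (x + x² + ... + x^5)^2. By inclusion-exclusion on dice exceeding 5: Σ_j (-1)^j C(2,j)·C(4-1-5j, 1) = C(2,0)·C(3,1) = 1·3 = 3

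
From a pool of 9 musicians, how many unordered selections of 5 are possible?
C(9,5) = 9!/(5!×4!) = 126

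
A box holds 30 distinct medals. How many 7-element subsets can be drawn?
C(30,7) = 30!/(7!×23!) = 2035800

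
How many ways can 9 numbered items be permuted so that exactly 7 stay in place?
Choose the 7 fixed points C(9,7) = 36, derange the rest: !2 = Σ_{j=0}^{2} (-1)^j·2!/j! = 2 - 2 + 1 = 1. Product = 36 × 1 = 36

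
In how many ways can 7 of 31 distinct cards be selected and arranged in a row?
P(31,7) = 31!/(31-7)! = 13253058000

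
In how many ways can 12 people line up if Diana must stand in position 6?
Fix one position: (12-1)! = 39916800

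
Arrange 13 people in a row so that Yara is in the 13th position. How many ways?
Fix one position: (13-1)! = 479001600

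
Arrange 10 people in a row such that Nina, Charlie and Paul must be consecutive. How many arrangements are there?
Treat the 3 as one block: (10-3+1)! × 3! = 40320 × 6 = 241920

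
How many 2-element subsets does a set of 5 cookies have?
C(5,2) = 5!/(2!×3!) = 10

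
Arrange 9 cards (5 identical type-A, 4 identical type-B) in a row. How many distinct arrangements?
9! / (5! × 4!) = 126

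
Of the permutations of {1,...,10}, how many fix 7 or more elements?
Exactly j fixed points: C(10,j)·!(10-j); sum over j ≥ 7 (derangement numbers via !m = (m-1)·(!(m-1) + !(m-2)): !0..!3 = 1, 0, 1, 2). Σ_{j=7}^{10} C(10,j)·!(10-j) = C(10,7)·!3 + C(10,8)·!2 + C(10,9)·!1 + C(10,10)·!0 = 120·2 + 45·1 + 10·0 + 1·1 = 286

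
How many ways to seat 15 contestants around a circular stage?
Circular: fix one position, arrange the rest. (15-1)! = 87178291200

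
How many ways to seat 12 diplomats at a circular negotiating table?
Circular: fix one position, arrange the rest. (12-1)! = 39916800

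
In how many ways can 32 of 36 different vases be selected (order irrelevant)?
C(36,32) = 36!/(32!×4!) = 58905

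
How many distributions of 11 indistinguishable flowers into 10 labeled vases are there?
C(11+10-1, 10-1) = C(20, 9) = 167960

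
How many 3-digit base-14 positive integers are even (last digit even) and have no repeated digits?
Last∈{0,2,4,6,8,10,12}. Last=0: 156. Last nonzero: 6×12×P(12,1) = 864. Total = 1020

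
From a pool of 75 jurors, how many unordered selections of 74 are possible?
C(75,74) = 75!/(74!×1!) = 75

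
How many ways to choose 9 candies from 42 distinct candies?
C(42,9) = 42!/(9!×33!) = 445891810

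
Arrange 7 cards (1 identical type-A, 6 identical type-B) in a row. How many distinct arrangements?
7! / (1! × 6!) = 7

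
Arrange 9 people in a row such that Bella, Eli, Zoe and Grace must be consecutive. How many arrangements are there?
Treat the 4 as one block: (9-4+1)! × 4! = 720 × 24 = 17280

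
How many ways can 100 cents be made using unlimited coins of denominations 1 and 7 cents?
Coefficient of x^100 in 1/(1-x^1) · 1/(1-x^7). Use j coins of 7 for j = 0..⌊100/7⌋ = 14, the rest in 1s: 14 + 1 = 15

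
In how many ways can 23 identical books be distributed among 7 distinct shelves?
C(23+7-1, 7-1) = C(29, 6) = 475020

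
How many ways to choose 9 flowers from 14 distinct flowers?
C(14,9) = 14!/(9!×5!) = 2002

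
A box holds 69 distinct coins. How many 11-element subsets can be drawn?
C(69,11) = 69!/(11!×58!) = 1823810410032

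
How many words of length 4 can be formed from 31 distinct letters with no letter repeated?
P(31,4) = 31!/(31-4)! = 755160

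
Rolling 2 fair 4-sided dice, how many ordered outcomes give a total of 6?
Coefficient of x^6 in (x + x² + ... + x^4)^2. By inclusion-exclusion on dice exceeding 4: Σ_j (-1)^j C(2,j)·C(6-1-4j, 1) = C(2,0)·C(5,1) - C(2,1)·C(1,1) = 1·5 - 2·1 = 3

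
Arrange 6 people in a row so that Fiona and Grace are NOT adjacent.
Total - adjacent = 6! - (6-1)!×2 = 720 - 240 = 480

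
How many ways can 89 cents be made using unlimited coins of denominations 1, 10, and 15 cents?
Coefficient of x^89 in 1/(1-x^1) · 1/(1-x^10) · 1/(1-x^15). Case on j = number of 15-cent coins (j = 0..5); remainder r = 89 - 15j is made from {1,10} in ⌊r/10⌋+1 ways. r = 89, 74, 59, 44, 29, 14 → 9 + 8 + 6 + 5 + 3 + 2 = 33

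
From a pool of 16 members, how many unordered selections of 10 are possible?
C(16,10) = 16!/(10!×6!) = 8008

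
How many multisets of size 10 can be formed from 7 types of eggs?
C(10+7-1, 7-1) = C(16, 6) = 8008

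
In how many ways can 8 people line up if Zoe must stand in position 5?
Fix one position: (8-1)! = 5040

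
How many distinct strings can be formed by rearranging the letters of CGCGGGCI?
8! / (3! × 4! × 1!) = 280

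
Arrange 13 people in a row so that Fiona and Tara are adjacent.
Treat as block: (13-1)! × 2! = 479001600 × 2 = 958003200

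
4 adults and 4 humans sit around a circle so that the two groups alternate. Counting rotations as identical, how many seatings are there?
Fix one of the adults: (4-1)! ways for the remaining adults, × 4! ways for the humans = 6 × 24 = 144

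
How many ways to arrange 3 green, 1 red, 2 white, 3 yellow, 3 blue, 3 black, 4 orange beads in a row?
19! / (3! × 1! × 2! × 3! × 3! × 3! × 4!) = 1955457504000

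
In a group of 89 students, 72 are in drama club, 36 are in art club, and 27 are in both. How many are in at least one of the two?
|A∪B| = |A| + |B| - |A∩B| = 72 + 36 - 27 = 81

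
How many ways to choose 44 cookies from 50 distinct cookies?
C(50,44) = 50!/(44!×6!) = 15890700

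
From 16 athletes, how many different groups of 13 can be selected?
C(16,13) = 16!/(13!×3!) = 560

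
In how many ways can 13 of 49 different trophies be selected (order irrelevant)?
C(49,13) = 49!/(13!×36!) = 262596783764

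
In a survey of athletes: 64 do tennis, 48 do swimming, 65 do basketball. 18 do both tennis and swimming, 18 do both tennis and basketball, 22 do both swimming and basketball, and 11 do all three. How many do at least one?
|A∪B∪C| = 64+48+65-18-18-22+11 = 130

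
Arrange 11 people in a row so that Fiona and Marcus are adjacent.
Treat as block: (11-1)! × 2! = 3628800 × 2 = 7257600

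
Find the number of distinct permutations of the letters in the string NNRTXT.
6! / (1! × 2! × 2! × 1!) = 180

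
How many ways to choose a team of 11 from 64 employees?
C(64,11) = 64!/(11!×53!) = 743595781824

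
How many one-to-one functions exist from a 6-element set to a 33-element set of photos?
P(33,6) = 33!/(33-6)! = 797448960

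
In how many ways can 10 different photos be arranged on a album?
10! = 3628800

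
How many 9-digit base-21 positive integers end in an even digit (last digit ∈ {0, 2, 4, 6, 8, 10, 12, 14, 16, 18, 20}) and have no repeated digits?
Last∈{0,2,4,6,8,10,12,14,16,18,20}. Last=0: 5079110400. Last nonzero: 10×19×P(19,7) = 48251548800. Total = 53330659200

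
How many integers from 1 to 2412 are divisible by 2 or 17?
⌊2412/2⌋ + ⌊2412/17⌋ - ⌊2412/34⌋ = 1206 + 141 - 70 = 1277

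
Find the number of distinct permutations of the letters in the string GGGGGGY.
7! / (6! × 1!) = 7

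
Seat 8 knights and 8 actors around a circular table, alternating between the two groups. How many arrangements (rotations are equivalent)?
Fix one of the knights: (8-1)! ways for the remaining knights, × 8! ways for the actors = 5040 × 40320 = 203212800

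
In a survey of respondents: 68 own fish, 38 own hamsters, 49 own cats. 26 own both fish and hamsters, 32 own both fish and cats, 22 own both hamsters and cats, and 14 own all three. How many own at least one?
|A∪B∪C| = 68+38+49-26-32-22+14 = 89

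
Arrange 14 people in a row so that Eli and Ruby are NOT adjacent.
Total - adjacent = 14! - (14-1)!×2 = 87178291200 - 12454041600 = 74724249600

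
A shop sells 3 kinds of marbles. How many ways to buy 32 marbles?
C(32+3-1, 3-1) = C(34, 2) = 561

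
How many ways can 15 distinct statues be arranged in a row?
15! = 1307674368000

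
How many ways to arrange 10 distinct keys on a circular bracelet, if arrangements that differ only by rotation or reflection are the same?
(10-1)!/2 = 362880/2 = 181440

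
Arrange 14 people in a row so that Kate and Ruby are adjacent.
Treat as block: (14-1)! × 2! = 6227020800 × 2 = 12454041600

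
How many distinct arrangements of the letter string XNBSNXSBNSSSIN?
14! / (4! × 2! × 2! × 5! × 1!) = 7567560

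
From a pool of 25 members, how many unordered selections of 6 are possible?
C(25,6) = 25!/(6!×19!) = 177100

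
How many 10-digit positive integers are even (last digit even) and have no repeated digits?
Last∈{0,2,4,6,8}. Last=0: 362880. Last nonzero: 4×8×P(8,8) = 1290240. Total = 1653120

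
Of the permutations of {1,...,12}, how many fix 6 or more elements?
Exactly j fixed points: C(12,j)·!(12-j); sum over j ≥ 6 (derangement numbers via !m = (m-1)·(!(m-1) + !(m-2)): !0..!6 = 1, 0, 1, 2, 9, 44, 265). Σ_{j=6}^{12} C(12,j)·!(12-j) = C(12,6)·!6 + C(12,7)·!5 + C(12,8)·!4 + C(12,9)·!3 + C(12,10)·!2 + C(12,11)·!1 + C(12,12)·!0 = 924·265 + 792·44 + 495·9 + 220·2 + 66·1 + 12·0 + 1·1 = 284670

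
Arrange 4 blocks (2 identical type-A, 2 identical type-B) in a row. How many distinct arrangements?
4! / (2! × 2!) = 6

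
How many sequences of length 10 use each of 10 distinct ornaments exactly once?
10! = 3628800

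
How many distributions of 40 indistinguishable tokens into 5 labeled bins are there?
C(40+5-1, 5-1) = C(44, 4) = 135751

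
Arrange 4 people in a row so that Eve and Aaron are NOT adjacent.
Total - adjacent = 4! - (4-1)!×2 = 24 - 12 = 12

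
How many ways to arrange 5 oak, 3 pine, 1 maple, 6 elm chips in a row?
15! / (5! × 3! × 1! × 6!) = 2522520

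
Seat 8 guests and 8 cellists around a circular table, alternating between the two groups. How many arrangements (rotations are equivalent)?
Fix one of the guests: (8-1)! ways for the remaining guests, × 8! ways for the cellists = 5040 × 40320 = 203212800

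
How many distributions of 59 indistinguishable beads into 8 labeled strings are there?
C(59+8-1, 8-1) = C(66, 7) = 778789440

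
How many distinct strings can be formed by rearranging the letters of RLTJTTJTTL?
10! / (2! × 5! × 2! × 1!) = 7560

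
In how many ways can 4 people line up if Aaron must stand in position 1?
Fix one position: (4-1)! = 6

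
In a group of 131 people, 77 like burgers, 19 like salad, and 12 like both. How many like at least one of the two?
|A∪B| = |A| + |B| - |A∩B| = 77 + 19 - 12 = 84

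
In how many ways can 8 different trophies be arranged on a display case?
8! = 40320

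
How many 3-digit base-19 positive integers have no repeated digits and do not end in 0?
Last digit: 18 nonzero choices. First digit: 17 (nonzero, ≠last). Middle 1: P(17,1) = 17. Total = 5202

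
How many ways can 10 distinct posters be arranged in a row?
10! = 3628800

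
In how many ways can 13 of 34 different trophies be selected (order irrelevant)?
C(34,13) = 34!/(13!×21!) = 927983760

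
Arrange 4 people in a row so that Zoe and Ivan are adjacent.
Treat as block: (4-1)! × 2! = 6 × 2 = 12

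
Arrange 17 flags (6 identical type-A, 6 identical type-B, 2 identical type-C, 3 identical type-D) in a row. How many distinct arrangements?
17! / (6! × 6! × 2! × 3!) = 57177120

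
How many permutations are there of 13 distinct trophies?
13! = 6227020800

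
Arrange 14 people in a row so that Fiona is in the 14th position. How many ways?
Fix one position: (14-1)! = 6227020800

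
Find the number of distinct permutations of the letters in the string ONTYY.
5! / (2! × 1! × 1! × 1!) = 60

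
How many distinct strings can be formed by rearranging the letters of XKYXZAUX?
8! / (1! × 1! × 3! × 1! × 1! × 1!) = 6720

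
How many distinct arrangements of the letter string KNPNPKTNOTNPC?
13! / (2! × 1! × 1! × 4! × 3! × 2!) = 10810800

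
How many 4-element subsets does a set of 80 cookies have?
C(80,4) = 80!/(4!×76!) = 1581580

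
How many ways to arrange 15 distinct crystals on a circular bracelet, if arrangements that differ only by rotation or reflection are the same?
(15-1)!/2 = 87178291200/2 = 43589145600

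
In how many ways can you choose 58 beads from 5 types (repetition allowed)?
C(58+5-1, 5-1) = C(62, 4) = 557845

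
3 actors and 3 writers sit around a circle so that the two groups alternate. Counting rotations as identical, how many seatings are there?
Fix one of the actors: (3-1)! ways for the remaining actors, × 3! ways for the writers = 2 × 6 = 12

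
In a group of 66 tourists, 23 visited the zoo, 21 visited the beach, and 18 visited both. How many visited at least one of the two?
|A∪B| = |A| + |B| - |A∩B| = 23 + 21 - 18 = 26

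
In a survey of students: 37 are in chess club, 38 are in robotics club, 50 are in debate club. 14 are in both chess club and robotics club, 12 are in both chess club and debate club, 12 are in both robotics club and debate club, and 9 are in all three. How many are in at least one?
|A∪B∪C| = 37+38+50-14-12-12+9 = 96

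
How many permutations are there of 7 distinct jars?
7! = 5040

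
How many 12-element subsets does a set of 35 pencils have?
C(35,12) = 35!/(12!×23!) = 834451800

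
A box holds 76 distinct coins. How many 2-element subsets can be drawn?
C(76,2) = 76!/(2!×74!) = 2850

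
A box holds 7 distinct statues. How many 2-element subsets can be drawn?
C(7,2) = 7!/(2!×5!) = 21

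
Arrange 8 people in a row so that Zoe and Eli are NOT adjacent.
Total - adjacent = 8! - (8-1)!×2 = 40320 - 10080 = 30240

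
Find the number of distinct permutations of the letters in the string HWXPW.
5! / (2! × 1! × 1! × 1!) = 60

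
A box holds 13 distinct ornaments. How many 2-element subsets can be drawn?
C(13,2) = 13!/(2!×11!) = 78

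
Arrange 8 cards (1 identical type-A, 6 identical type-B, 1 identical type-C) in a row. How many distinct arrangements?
8! / (1! × 6! × 1!) = 56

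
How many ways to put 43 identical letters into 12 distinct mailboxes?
C(43+12-1, 12-1) = C(54, 11) = 95722852680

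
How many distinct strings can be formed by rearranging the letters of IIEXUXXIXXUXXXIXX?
17! / (2! × 4! × 10! × 1!) = 2042040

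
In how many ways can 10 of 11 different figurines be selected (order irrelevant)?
C(11,10) = 11!/(10!×1!) = 11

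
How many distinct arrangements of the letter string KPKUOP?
6! / (2! × 1! × 1! × 2!) = 180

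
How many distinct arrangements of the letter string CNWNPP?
6! / (2! × 2! × 1! × 1!) = 180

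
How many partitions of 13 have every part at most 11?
Let r_j(i) = number of partitions of i into parts ≤ j, for i = 0..13. r_1(i) = 1 for all i; r_j(i) = r_{j-1}(i) + r_j(i-j). Rows j = 2..11: ≤2: 1 1 2 2 3 3 4 4 5 5 6 6 7 7; ≤3: 1 1 2 3 4 5 7 8 10 12 14 16 19 21; ≤4: 1 1 2 3 5 6 9 11 15 18 23 27 34 39; ≤5: 1 1 2 3 5 7 10 13 18 23 30 37 47 57; ≤6: 1 1 2 3 5 7 11 14 20 26 35 44 58 71; ≤7: 1 1 2 3 5 7 11 15 21 28 38 49 65 82; ≤8: 1 1 2 3 5 7 11 15 22 29 40 52 70 89; ≤9: 1 1 2 3 5 7 11 15 22 30 41 54 73 94; ≤10: 1 1 2 3 5 7 11 15 22 30 42 55 75 97; ≤11: 1 1 2 3 5 7 11 15 22 30 42 56 76 99. r_11(13) = 99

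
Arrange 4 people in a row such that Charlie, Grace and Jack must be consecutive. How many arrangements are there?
Treat the 3 as one block: (4-3+1)! × 3! = 2 × 6 = 12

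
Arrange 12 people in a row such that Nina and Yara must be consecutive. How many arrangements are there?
Treat the 2 as one block: (12-2+1)! × 2! = 39916800 × 2 = 79833600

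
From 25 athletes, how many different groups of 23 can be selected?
C(25,23) = 25!/(23!×2!) = 300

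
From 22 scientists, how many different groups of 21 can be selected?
C(22,21) = 22!/(21!×1!) = 22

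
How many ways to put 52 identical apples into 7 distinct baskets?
C(52+7-1, 7-1) = C(58, 6) = 40475358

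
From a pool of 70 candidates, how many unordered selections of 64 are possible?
C(70,64) = 70!/(64!×6!) = 131115985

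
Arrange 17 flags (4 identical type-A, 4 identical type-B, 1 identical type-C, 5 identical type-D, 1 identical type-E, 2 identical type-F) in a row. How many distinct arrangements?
17! / (4! × 4! × 1! × 5! × 1! × 2!) = 2572970400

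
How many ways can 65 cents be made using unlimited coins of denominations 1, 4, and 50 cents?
Coefficient of x^65 in 1/(1-x^1) · 1/(1-x^4) · 1/(1-x^50). Case on j = number of 50-cent coins (j = 0..1); remainder r = 65 - 50j is made from {1,4} in ⌊r/4⌋+1 ways. r = 65, 15 → 17 + 4 = 21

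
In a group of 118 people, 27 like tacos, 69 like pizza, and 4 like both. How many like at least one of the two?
|A∪B| = |A| + |B| - |A∩B| = 27 + 69 - 4 = 92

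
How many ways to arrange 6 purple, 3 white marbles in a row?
9! / (6! × 3!) = 84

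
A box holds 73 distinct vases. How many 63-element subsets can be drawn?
C(73,63) = 73!/(63!×10!) = 621324937376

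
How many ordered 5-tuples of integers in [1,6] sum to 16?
Coefficient of x^16 in (x + x² + ... + x^6)^5. By inclusion-exclusion on dice exceeding 6: Σ_j (-1)^j C(5,j)·C(16-1-6j, 4) = C(5,0)·C(15,4) - C(5,1)·C(9,4) = 1·1365 - 5·126 = 735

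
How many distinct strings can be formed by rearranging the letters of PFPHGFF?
7! / (3! × 1! × 2! × 1!) = 420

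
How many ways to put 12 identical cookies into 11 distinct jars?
C(12+11-1, 11-1) = C(22, 10) = 646646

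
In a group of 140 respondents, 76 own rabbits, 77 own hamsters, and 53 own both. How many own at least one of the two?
|A∪B| = |A| + |B| - |A∩B| = 76 + 77 - 53 = 100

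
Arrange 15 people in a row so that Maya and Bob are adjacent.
Treat as block: (15-1)! × 2! = 87178291200 × 2 = 174356582400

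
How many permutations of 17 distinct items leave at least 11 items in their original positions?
Exactly j fixed points: C(17,j)·!(17-j); sum over j ≥ 11 (derangement numbers via !m = (m-1)·(!(m-1) + !(m-2)): !0..!6 = 1, 0, 1, 2, 9, 44, 265). Σ_{j=11}^{17} C(17,j)·!(17-j) = C(17,11)·!6 + C(17,12)·!5 + C(17,13)·!4 + C(17,14)·!3 + C(17,15)·!2 + C(17,16)·!1 + C(17,17)·!0 = 12376·265 + 6188·44 + 2380·9 + 680·2 + 136·1 + 17·0 + 1·1 = 3574829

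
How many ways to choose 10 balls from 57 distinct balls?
C(57,10) = 57!/(10!×47!) = 43183019880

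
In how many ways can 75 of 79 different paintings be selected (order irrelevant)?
C(79,75) = 79!/(75!×4!) = 1502501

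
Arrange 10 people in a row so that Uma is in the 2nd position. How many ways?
Fix one position: (10-1)! = 362880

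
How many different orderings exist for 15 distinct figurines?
15! = 1307674368000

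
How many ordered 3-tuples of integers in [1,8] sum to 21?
Coefficient of x^21 in (x + x² + ... + x^8)^3. By inclusion-exclusion on dice exceeding 8: Σ_j (-1)^j C(3,j)·C(21-1-8j, 2) = C(3,0)·C(20,2) - C(3,1)·C(12,2) + C(3,2)·C(4,2) = 1·190 - 3·66 + 3·6 = 10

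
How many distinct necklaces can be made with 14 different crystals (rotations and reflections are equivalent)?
(14-1)!/2 = 6227020800/2 = 3113510400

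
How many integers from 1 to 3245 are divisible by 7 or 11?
⌊3245/7⌋ + ⌊3245/11⌋ - ⌊3245/77⌋ = 463 + 295 - 42 = 716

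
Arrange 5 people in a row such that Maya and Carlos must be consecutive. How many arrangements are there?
Treat the 2 as one block: (5-2+1)! × 2! = 24 × 2 = 48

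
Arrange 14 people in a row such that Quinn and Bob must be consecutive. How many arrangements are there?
Treat the 2 as one block: (14-2+1)! × 2! = 6227020800 × 2 = 12454041600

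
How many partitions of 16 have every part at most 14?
Let r_j(i) = number of partitions of i into parts ≤ j, for i = 0..16. r_1(i) = 1 for all i; r_j(i) = r_{j-1}(i) + r_j(i-j). Rows j = 2..14: ≤2: 1 1 2 2 3 3 4 4 5 5 6 6 7 7 8 8 9; ≤3: 1 1 2 3 4 5 7 8 10 12 14 16 19 21 24 27 30; ≤4: 1 1 2 3 5 6 9 11 15 18 23 27 34 39 47 54 64; ≤5: 1 1 2 3 5 7 10 13 18 23 30 37 47 57 70 84 101; ≤6: 1 1 2 3 5 7 11 14 20 26 35 44 58 71 90 110 136; ≤7: 1 1 2 3 5 7 11 15 21 28 38 49 65 82 105 131 164; ≤8: 1 1 2 3 5 7 11 15 22 29 40 52 70 89 116 146 186; ≤9: 1 1 2 3 5 7 11 15 22 30 41 54 73 94 123 157 201; ≤10: 1 1 2 3 5 7 11 15 22 30 42 55 75 97 128 164 212; ≤11: 1 1 2 3 5 7 11 15 22 30 42 56 76 99 131 169 219; ≤12: 1 1 2 3 5 7 11 15 22 30 42 56 77 100 133 172 224; ≤13: 1 1 2 3 5 7 11 15 22 30 42 56 77 101 134 174 227; ≤14: 1 1 2 3 5 7 11 15 22 30 42 56 77 101 135 175 229. r_14(16) = 229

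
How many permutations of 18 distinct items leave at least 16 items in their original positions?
Exactly j fixed points: C(18,j)·!(18-j); sum over j ≥ 16 (derangement numbers via !m = (m-1)·(!(m-1) + !(m-2)): !0..!2 = 1, 0, 1). Σ_{j=16}^{18} C(18,j)·!(18-j) = C(18,16)·!2 + C(18,17)·!1 + C(18,18)·!0 = 153·1 + 18·0 + 1·1 = 154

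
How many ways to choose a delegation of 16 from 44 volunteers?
C(44,16) = 44!/(16!×28!) = 416714805914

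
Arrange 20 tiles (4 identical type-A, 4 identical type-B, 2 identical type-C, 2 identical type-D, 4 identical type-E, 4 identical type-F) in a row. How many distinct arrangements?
20! / (4! × 4! × 2! × 2! × 4! × 4!) = 1833241410000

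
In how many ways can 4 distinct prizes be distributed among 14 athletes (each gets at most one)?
P(14,4) = 14!/(14-4)! = 24024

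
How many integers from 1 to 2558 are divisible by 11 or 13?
⌊2558/11⌋ + ⌊2558/13⌋ - ⌊2558/143⌋ = 232 + 196 - 17 = 411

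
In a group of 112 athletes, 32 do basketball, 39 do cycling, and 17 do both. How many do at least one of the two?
|A∪B| = |A| + |B| - |A∩B| = 32 + 39 - 17 = 54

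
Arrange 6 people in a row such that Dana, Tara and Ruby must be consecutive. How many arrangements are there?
Treat the 3 as one block: (6-3+1)! × 3! = 24 × 6 = 144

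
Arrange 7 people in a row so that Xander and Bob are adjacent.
Treat as block: (7-1)! × 2! = 720 × 2 = 1440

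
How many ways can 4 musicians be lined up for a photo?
4! = 24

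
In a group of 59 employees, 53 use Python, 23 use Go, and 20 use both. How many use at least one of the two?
|A∪B| = |A| + |B| - |A∩B| = 53 + 23 - 20 = 56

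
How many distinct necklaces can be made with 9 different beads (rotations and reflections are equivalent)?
(9-1)!/2 = 40320/2 = 20160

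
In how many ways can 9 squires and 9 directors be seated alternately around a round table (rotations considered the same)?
Fix one of the squires: (9-1)! ways for the remaining squires, × 9! ways for the directors = 40320 × 362880 = 14631321600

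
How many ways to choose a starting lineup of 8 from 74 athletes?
C(74,8) = 74!/(8!×66!) = 15071474661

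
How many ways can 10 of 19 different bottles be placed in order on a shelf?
P(19,10) = 19!/(19-10)! = 335221286400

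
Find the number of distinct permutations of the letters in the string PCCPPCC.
7! / (3! × 4!) = 35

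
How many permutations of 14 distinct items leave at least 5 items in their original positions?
Exactly j fixed points: C(14,j)·!(14-j); sum over j ≥ 5 (derangement numbers via !m = (m-1)·(!(m-1) + !(m-2)): !0..!9 = 1, 0, 1, 2, 9, 44, 265, 1854, 14833, 133496). Σ_{j=5}^{14} C(14,j)·!(14-j) = C(14,5)·!9 + C(14,6)·!8 + C(14,7)·!7 + C(14,8)·!6 + C(14,9)·!5 + C(14,10)·!4 + C(14,11)·!3 + C(14,12)·!2 + C(14,13)·!1 + C(14,14)·!0 = 2002·133496 + 3003·14833 + 3432·1854 + 3003·265 + 2002·44 + 1001·9 + 364·2 + 91·1 + 14·0 + 1·1 = 319059131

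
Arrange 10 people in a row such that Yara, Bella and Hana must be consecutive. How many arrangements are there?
Treat the 3 as one block: (10-3+1)! × 3! = 40320 × 6 = 241920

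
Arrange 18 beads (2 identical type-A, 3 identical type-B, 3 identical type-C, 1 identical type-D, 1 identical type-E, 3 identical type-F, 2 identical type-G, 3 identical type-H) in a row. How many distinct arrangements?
18! / (2! × 3! × 3! × 1! × 1! × 3! × 2! × 3!) = 1235025792000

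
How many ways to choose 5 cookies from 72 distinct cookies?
C(72,5) = 72!/(5!×67!) = 13991544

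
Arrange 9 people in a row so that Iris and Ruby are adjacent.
Treat as block: (9-1)! × 2! = 40320 × 2 = 80640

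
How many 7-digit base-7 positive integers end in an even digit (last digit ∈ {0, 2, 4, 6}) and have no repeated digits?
Last∈{0,2,4,6}. Last=0: 720. Last nonzero: 3×5×P(5,5) = 1800. Total = 2520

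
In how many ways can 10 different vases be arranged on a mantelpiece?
10! = 3628800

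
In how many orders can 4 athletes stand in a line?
4! = 24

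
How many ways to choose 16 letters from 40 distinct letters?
C(40,16) = 40!/(16!×24!) = 62852101650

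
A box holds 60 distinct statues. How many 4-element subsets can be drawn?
C(60,4) = 60!/(4!×56!) = 487635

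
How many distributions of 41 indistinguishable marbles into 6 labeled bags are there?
C(41+6-1, 6-1) = C(46, 5) = 1370754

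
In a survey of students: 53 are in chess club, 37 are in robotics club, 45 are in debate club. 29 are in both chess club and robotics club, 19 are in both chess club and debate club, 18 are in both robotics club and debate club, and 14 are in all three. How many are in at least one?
|A∪B∪C| = 53+37+45-29-19-18+14 = 83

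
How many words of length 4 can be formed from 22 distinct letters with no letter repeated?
P(22,4) = 22!/(22-4)! = 175560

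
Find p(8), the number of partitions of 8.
Pentagonal recurrence p(n) = p(n-1) + p(n-2) - p(n-5) - p(n-7) + p(n-12) + p(n-15) - ... gives p(0..7) = 1, 1, 2, 3, 5, 7, 11, 15. p(8) = p(7) + p(6) - p(3) - p(1) = 15 + 11 - 3 - 1 = 22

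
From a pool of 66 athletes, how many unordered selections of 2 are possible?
C(66,2) = 66!/(2!×64!) = 2145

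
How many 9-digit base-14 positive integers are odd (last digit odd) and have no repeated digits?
Last∈{1,3,5,7,9,11,13}. Last=0: 0. Last nonzero: 7×12×P(12,7) = 335301120. Total = 335301120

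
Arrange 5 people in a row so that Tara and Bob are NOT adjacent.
Total - adjacent = 5! - (5-1)!×2 = 120 - 48 = 72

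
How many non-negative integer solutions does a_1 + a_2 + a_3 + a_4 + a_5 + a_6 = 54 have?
C(54+6-1, 6-1) = C(59, 5) = 5006386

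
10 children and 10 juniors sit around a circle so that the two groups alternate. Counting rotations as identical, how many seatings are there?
Fix one of the children: (10-1)! ways for the remaining children, × 10! ways for the juniors = 362880 × 3628800 = 1316818944000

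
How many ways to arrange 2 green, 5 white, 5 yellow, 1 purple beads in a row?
13! / (2! × 5! × 5! × 1!) = 216216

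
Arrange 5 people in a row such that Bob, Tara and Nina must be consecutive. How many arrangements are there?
Treat the 3 as one block: (5-3+1)! × 3! = 6 × 6 = 36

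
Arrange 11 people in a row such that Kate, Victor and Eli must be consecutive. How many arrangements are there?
Treat the 3 as one block: (11-3+1)! × 3! = 362880 × 6 = 2177280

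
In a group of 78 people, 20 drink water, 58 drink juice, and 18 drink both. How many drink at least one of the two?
|A∪B| = |A| + |B| - |A∩B| = 20 + 58 - 18 = 60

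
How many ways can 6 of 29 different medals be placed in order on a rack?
P(29,6) = 29!/(29-6)! = 342014400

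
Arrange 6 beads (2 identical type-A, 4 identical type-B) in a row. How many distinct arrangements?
6! / (2! × 4!) = 15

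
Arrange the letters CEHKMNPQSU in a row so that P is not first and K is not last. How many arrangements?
By inclusion-exclusion: 10! - 2×(10-1)! + (10-2)! = 3628800 - 725760 + 40320 = 2943360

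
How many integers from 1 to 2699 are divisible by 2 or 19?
⌊2699/2⌋ + ⌊2699/19⌋ - ⌊2699/38⌋ = 1349 + 142 - 71 = 1420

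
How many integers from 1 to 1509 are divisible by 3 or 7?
⌊1509/3⌋ + ⌊1509/7⌋ - ⌊1509/21⌋ = 503 + 215 - 71 = 647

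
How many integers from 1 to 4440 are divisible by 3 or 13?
⌊4440/3⌋ + ⌊4440/13⌋ - ⌊4440/39⌋ = 1480 + 341 - 113 = 1708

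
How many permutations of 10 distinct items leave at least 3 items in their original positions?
Exactly j fixed points: C(10,j)·!(10-j); sum over j ≥ 3 (derangement numbers via !m = (m-1)·(!(m-1) + !(m-2)): !0..!7 = 1, 0, 1, 2, 9, 44, 265, 1854). Σ_{j=3}^{10} C(10,j)·!(10-j) = C(10,3)·!7 + C(10,4)·!6 + C(10,5)·!5 + C(10,6)·!4 + C(10,7)·!3 + C(10,8)·!2 + C(10,9)·!1 + C(10,10)·!0 = 120·1854 + 210·265 + 252·44 + 210·9 + 120·2 + 45·1 + 10·0 + 1·1 = 291394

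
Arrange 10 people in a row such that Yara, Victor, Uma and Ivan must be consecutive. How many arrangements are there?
Treat the 4 as one block: (10-4+1)! × 4! = 5040 × 24 = 120960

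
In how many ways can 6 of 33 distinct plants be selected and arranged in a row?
P(33,6) = 33!/(33-6)! = 797448960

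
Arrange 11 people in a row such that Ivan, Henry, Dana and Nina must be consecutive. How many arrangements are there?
Treat the 4 as one block: (11-4+1)! × 4! = 40320 × 24 = 967680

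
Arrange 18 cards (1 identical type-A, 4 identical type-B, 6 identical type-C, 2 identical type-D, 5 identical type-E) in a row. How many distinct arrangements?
18! / (1! × 4! × 6! × 2! × 5!) = 1543782240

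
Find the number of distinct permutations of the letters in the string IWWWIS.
6! / (1! × 3! × 2!) = 60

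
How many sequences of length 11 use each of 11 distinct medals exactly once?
11! = 39916800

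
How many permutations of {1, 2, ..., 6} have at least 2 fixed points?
Exactly j fixed points: C(6,j)·!(6-j); sum over j ≥ 2 (derangement numbers via !m = (m-1)·(!(m-1) + !(m-2)): !0..!4 = 1, 0, 1, 2, 9). Σ_{j=2}^{6} C(6,j)·!(6-j) = C(6,2)·!4 + C(6,3)·!3 + C(6,4)·!2 + C(6,5)·!1 + C(6,6)·!0 = 15·9 + 20·2 + 15·1 + 6·0 + 1·1 = 191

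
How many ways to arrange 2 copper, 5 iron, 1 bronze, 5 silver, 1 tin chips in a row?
14! / (2! × 5! × 1! × 5! × 1!) = 3027024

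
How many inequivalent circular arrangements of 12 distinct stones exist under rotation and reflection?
(12-1)!/2 = 39916800/2 = 19958400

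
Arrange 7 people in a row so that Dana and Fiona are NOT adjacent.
Total - adjacent = 7! - (7-1)!×2 = 5040 - 1440 = 3600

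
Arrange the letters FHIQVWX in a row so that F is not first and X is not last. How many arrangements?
By inclusion-exclusion: 7! - 2×(7-1)! + (7-2)! = 5040 - 1440 + 120 = 3720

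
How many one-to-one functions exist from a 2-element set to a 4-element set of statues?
P(4,2) = 4!/(4-2)! = 12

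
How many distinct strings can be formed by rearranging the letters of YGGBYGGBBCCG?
12! / (3! × 2! × 5! × 2!) = 166320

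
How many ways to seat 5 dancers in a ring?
Circular: fix one position, arrange the rest. (5-1)! = 24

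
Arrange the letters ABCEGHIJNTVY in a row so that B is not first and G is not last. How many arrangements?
By inclusion-exclusion: 12! - 2×(12-1)! + (12-2)! = 479001600 - 79833600 + 3628800 = 402796800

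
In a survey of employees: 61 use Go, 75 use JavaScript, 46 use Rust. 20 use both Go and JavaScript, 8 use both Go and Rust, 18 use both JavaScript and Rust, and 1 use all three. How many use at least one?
|A∪B∪C| = 61+75+46-20-8-18+1 = 137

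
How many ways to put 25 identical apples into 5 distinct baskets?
C(25+5-1, 5-1) = C(29, 4) = 23751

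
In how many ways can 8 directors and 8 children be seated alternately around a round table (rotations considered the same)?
Fix one of the directors: (8-1)! ways for the remaining directors, × 8! ways for the children = 5040 × 40320 = 203212800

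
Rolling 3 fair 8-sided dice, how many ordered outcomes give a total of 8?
Coefficient of x^8 in (x + x² + ... + x^8)^3. By inclusion-exclusion on dice exceeding 8: Σ_j (-1)^j C(3,j)·C(8-1-8j, 2) = C(3,0)·C(7,2) = 1·21 = 21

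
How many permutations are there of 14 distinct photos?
14! = 87178291200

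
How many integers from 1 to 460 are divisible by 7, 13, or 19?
⌊460/7⌋+⌊460/13⌋+⌊460/19⌋ - ⌊460/91⌋-⌊460/133⌋-⌊460/247⌋ + ⌊460/1729⌋ = 65+35+24 - 5-3-1 + 0 = 115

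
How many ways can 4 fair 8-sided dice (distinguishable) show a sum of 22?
Coefficient of x^22 in (x + x² + ... + x^8)^4. By inclusion-exclusion on dice exceeding 8: Σ_j (-1)^j C(4,j)·C(22-1-8j, 3) = C(4,0)·C(21,3) - C(4,1)·C(13,3) + C(4,2)·C(5,3) = 1·1330 - 4·286 + 6·10 = 246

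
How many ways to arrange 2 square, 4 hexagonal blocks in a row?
6! / (2! × 4!) = 15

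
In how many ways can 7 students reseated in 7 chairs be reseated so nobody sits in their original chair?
!7 = Σ_{j=0}^{7} (-1)^j·7!/j! = 5040 - 5040 + 2520 - 840 + 210 - 42 + 7 - 1 = 1854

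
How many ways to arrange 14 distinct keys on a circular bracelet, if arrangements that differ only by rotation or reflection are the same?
(14-1)!/2 = 6227020800/2 = 3113510400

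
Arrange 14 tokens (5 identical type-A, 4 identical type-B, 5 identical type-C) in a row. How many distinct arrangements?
14! / (5! × 4! × 5!) = 252252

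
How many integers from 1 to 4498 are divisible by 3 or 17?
⌊4498/3⌋ + ⌊4498/17⌋ - ⌊4498/51⌋ = 1499 + 264 - 88 = 1675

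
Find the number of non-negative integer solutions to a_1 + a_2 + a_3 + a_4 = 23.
C(23+4-1, 4-1) = C(26, 3) = 2600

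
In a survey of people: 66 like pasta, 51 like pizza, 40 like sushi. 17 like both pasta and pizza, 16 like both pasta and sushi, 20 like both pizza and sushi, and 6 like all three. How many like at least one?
|A∪B∪C| = 66+51+40-17-16-20+6 = 110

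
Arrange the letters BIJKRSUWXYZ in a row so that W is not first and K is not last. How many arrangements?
By inclusion-exclusion: 11! - 2×(11-1)! + (11-2)! = 39916800 - 7257600 + 362880 = 33022080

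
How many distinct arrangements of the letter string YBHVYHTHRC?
10! / (1! × 1! × 1! × 1! × 3! × 1! × 2!) = 302400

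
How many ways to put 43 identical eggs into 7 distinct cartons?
C(43+7-1, 7-1) = C(49, 6) = 13983816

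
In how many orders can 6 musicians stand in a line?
6! = 720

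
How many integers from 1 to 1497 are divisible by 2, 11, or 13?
⌊1497/2⌋+⌊1497/11⌋+⌊1497/13⌋ - ⌊1497/22⌋-⌊1497/26⌋-⌊1497/143⌋ + ⌊1497/286⌋ = 748+136+115 - 68-57-10 + 5 = 869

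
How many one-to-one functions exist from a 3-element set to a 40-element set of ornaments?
P(40,3) = 40!/(40-3)! = 59280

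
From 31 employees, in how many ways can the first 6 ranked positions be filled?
P(31,6) = 31!/(31-6)! = 530122320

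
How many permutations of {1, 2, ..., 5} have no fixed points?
!5 = Σ_{j=0}^{5} (-1)^j·5!/j! = 120 - 120 + 60 - 20 + 5 - 1 = 44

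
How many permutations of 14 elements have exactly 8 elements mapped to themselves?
Choose the 8 fixed points C(14,8) = 3003, derange the rest: !6 = Σ_{j=0}^{6} (-1)^j·6!/j! = 720 - 720 + 360 - 120 + 30 - 6 + 1 = 265. Product = 3003 × 265 = 795795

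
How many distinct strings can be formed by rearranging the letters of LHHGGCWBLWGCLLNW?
16! / (2! × 4! × 3! × 1! × 1! × 2! × 3!) = 6054048000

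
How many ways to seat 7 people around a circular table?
Circular: fix one position, arrange the rest. (7-1)! = 720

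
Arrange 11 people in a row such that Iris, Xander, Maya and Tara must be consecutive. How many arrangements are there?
Treat the 4 as one block: (11-4+1)! × 4! = 40320 × 24 = 967680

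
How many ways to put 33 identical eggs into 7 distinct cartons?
C(33+7-1, 7-1) = C(39, 6) = 3262623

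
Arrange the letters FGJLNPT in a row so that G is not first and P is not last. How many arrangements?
By inclusion-exclusion: 7! - 2×(7-1)! + (7-2)! = 5040 - 1440 + 120 = 3720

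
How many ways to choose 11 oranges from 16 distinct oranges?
C(16,11) = 16!/(11!×5!) = 4368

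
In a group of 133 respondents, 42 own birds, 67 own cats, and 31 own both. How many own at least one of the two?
|A∪B| = |A| + |B| - |A∩B| = 42 + 67 - 31 = 78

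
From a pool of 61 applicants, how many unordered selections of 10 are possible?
C(61,10) = 61!/(10!×51!) = 90177170226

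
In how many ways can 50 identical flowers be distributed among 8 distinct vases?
C(50+8-1, 8-1) = C(57, 7) = 264385836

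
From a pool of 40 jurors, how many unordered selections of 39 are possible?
C(40,39) = 40!/(39!×1!) = 40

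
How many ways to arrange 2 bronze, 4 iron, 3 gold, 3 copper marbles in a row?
12! / (2! × 4! × 3! × 3!) = 277200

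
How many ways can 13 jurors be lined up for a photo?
13! = 6227020800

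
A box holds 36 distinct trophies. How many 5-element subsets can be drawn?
C(36,5) = 36!/(5!×31!) = 376992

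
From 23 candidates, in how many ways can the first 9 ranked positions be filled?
P(23,9) = 23!/(23-9)! = 296541907200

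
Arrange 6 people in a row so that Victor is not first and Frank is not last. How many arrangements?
By inclusion-exclusion: 6! - 2×(6-1)! + (6-2)! = 720 - 240 + 24 = 504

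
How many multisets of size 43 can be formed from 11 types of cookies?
C(43+11-1, 11-1) = C(53, 10) = 19499099620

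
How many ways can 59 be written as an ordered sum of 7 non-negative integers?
C(59+7-1, 7-1) = C(65, 6) = 82598880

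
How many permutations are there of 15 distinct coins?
15! = 1307674368000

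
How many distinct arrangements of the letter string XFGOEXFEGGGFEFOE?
16! / (4! × 2! × 4! × 4! × 2!) = 378378000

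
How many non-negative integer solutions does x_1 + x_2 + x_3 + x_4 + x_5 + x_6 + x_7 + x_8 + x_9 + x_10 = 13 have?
C(13+10-1, 10-1) = C(22, 9) = 497420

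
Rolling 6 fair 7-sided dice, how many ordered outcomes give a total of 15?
Coefficient of x^15 in (x + x² + ... + x^7)^6. By inclusion-exclusion on dice exceeding 7: Σ_j (-1)^j C(6,j)·C(15-1-7j, 5) = C(6,0)·C(14,5) - C(6,1)·C(7,5) = 1·2002 - 6·21 = 1876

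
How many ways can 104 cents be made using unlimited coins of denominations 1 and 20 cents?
Coefficient of x^104 in 1/(1-x^1) · 1/(1-x^20). Use j coins of 20 for j = 0..⌊104/20⌋ = 5, the rest in 1s: 5 + 1 = 6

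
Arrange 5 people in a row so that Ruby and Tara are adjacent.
Treat as block: (5-1)! × 2! = 24 × 2 = 48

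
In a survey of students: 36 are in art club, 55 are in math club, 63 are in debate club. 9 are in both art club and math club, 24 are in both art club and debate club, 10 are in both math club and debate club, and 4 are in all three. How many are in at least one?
|A∪B∪C| = 36+55+63-9-24-10+4 = 115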